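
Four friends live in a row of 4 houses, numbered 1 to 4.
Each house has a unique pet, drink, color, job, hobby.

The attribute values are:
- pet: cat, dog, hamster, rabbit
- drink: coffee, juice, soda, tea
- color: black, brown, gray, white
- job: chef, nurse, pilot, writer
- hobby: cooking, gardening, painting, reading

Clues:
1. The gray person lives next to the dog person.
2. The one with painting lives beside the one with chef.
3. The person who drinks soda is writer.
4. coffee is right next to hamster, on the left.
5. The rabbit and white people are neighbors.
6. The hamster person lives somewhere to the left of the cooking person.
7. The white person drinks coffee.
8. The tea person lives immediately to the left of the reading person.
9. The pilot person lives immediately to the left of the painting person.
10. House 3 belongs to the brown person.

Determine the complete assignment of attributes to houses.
Solution:

House | Pet | Drink | Color | Job | Hobby
-----------------------------------------
  1   | rabbit | tea | gray | nurse | gardening
  2   | dog | coffee | white | pilot | reading
  3   | hamster | soda | brown | writer | painting
  4   | cat | juice | black | chef | cooking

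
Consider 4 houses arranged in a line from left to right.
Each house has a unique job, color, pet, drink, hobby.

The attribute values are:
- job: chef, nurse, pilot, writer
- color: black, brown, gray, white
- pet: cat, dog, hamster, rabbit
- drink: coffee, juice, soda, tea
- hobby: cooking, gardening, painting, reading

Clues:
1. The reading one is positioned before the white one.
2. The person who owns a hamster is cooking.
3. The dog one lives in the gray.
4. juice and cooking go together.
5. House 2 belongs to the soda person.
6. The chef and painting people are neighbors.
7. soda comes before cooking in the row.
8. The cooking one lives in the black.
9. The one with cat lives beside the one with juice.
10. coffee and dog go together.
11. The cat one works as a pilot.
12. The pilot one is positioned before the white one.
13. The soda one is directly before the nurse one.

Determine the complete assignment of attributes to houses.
Solution:

House | Job | Color | Pet | Drink | Hobby
-----------------------------------------
  1   | chef | gray | dog | coffee | reading
  2   | pilot | brown | cat | soda | painting
  3   | nurse | black | hamster | juice | cooking
  4   | writer | white | rabbit | tea | gardening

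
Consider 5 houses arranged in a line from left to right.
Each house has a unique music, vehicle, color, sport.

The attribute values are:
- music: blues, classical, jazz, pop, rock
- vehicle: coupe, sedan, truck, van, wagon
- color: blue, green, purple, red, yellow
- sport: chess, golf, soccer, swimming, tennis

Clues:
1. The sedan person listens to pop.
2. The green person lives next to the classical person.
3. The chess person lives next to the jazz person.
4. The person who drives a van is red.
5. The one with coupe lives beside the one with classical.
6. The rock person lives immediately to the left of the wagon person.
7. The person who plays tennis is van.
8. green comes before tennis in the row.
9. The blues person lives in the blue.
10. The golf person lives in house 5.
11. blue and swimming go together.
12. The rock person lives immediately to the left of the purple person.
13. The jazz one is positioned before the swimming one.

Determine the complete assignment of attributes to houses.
Solution:

House | Music | Vehicle | Color | Sport
---------------------------------------
  1   | rock | coupe | green | soccer
  2   | classical | wagon | purple | chess
  3   | jazz | van | red | tennis
  4   | blues | truck | blue | swimming
  5   | pop | sedan | yellow | golf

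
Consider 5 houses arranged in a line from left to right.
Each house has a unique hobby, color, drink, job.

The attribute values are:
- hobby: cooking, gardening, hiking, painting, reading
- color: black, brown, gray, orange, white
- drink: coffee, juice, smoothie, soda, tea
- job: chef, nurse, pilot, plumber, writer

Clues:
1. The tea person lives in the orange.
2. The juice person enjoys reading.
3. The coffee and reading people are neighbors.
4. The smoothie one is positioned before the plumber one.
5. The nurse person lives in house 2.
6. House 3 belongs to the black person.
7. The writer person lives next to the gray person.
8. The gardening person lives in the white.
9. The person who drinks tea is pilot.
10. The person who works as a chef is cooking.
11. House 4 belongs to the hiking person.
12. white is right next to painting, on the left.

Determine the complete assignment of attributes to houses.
Solution:

House | Hobby | Color | Drink | Job
-----------------------------------
  1   | gardening | white | smoothie | writer
  2   | painting | gray | coffee | nurse
  3   | reading | black | juice | plumber
  4   | hiking | orange | tea | pilot
  5   | cooking | brown | soda | chef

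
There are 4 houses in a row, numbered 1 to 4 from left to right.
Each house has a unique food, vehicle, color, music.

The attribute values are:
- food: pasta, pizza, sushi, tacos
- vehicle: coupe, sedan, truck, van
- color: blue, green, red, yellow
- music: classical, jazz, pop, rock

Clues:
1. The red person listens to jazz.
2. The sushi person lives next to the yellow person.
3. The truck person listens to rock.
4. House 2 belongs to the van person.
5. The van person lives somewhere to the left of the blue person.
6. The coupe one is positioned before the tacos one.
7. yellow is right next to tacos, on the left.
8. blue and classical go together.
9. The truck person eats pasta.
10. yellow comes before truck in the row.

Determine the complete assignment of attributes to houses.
Solution:

House | Food | Vehicle | Color | Music
--------------------------------------
  1   | sushi | coupe | red | jazz
  2   | pizza | van | yellow | pop
  3   | tacos | sedan | blue | classical
  4   | pasta | truck | green | rock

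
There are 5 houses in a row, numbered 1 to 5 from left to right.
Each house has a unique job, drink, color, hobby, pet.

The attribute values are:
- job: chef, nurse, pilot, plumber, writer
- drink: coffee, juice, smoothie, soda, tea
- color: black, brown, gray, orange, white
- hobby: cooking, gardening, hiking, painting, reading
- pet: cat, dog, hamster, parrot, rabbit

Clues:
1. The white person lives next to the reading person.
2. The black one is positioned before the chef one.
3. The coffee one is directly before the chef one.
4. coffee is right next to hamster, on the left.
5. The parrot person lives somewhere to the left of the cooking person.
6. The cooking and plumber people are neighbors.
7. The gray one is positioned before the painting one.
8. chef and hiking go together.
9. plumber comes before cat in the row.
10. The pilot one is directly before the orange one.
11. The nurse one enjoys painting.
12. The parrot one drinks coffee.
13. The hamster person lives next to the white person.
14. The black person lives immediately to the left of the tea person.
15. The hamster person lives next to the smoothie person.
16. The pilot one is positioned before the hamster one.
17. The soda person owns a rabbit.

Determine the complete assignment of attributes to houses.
Solution:

House | Job | Drink | Color | Hobby | Pet
-----------------------------------------
  1   | pilot | coffee | black | gardening | parrot
  2   | chef | tea | orange | hiking | hamster
  3   | writer | smoothie | white | cooking | dog
  4   | plumber | soda | gray | reading | rabbit
  5   | nurse | juice | brown | painting | cat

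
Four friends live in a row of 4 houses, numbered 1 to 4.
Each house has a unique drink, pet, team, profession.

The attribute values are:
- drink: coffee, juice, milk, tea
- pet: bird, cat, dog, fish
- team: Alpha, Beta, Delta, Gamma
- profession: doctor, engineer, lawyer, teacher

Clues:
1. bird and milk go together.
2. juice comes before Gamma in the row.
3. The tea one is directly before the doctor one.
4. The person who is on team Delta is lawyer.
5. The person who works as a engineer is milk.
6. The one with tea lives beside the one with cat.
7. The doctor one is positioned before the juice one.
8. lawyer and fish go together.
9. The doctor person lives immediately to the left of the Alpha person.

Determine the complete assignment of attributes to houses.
Solution:

House | Drink | Pet | Team | Profession
---------------------------------------
  1   | tea | fish | Delta | lawyer
  2   | coffee | cat | Beta | doctor
  3   | juice | dog | Alpha | teacher
  4   | milk | bird | Gamma | engineer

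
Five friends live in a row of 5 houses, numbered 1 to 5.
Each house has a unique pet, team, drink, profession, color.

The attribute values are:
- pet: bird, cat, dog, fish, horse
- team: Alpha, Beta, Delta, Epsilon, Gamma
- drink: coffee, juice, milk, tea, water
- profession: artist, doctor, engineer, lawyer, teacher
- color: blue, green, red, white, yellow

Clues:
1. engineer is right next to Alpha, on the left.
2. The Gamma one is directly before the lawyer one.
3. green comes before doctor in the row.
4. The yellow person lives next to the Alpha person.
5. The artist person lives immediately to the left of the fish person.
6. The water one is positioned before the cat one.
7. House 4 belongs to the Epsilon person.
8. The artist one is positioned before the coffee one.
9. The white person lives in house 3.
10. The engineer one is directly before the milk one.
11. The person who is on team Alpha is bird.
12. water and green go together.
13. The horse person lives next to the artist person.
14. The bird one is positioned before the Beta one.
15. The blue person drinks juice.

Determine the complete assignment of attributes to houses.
Solution:

House | Pet | Team | Drink | Profession | Color
-----------------------------------------------
  1   | horse | Delta | tea | engineer | yellow
  2   | bird | Alpha | milk | artist | red
  3   | fish | Gamma | coffee | teacher | white
  4   | dog | Epsilon | water | lawyer | green
  5   | cat | Beta | juice | doctor | blue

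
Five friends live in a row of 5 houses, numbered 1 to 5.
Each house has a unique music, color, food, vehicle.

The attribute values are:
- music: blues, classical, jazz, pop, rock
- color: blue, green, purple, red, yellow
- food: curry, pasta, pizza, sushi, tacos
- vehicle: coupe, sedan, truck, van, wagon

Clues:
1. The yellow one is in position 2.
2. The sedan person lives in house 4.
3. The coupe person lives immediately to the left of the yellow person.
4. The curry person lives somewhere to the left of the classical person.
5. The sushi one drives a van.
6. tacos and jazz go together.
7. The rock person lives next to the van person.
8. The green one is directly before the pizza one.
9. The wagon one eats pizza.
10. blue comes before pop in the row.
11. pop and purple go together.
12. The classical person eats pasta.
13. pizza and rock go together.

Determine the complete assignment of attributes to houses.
Solution:

House | Music | Color | Food | Vehicle
--------------------------------------
  1   | jazz | green | tacos | coupe
  2   | rock | yellow | pizza | wagon
  3   | blues | blue | sushi | van
  4   | pop | purple | curry | sedan
  5   | classical | red | pasta | truck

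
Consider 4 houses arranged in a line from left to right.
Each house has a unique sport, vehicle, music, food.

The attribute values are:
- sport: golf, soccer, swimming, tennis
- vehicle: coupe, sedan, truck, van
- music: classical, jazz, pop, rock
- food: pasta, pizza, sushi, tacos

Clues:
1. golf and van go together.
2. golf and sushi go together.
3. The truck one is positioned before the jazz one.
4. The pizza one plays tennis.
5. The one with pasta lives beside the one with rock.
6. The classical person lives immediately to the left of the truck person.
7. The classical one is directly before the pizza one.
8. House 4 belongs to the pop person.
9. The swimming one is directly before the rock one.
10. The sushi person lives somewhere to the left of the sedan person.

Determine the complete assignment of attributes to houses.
Solution:

House | Sport | Vehicle | Music | Food
--------------------------------------
  1   | swimming | coupe | classical | pasta
  2   | tennis | truck | rock | pizza
  3   | golf | van | jazz | sushi
  4   | soccer | sedan | pop | tacos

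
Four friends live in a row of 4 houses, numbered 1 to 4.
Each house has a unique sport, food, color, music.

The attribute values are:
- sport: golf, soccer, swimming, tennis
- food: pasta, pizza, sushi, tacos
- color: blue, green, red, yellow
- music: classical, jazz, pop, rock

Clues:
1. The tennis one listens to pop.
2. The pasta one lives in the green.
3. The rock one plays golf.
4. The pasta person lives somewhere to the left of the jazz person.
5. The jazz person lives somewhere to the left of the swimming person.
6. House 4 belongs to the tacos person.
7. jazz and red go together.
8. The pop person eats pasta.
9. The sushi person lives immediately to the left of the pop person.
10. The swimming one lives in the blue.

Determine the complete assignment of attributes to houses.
Solution:

House | Sport | Food | Color | Music
------------------------------------
  1   | golf | sushi | yellow | rock
  2   | tennis | pasta | green | pop
  3   | soccer | pizza | red | jazz
  4   | swimming | tacos | blue | classical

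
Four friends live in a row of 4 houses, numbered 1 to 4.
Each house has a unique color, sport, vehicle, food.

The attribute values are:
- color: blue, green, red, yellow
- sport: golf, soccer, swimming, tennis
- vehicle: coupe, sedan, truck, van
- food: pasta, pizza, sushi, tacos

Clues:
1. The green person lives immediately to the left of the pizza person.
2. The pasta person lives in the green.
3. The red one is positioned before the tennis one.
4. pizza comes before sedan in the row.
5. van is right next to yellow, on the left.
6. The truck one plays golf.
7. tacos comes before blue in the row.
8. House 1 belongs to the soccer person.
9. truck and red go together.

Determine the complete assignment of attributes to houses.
Solution:

House | Color | Sport | Vehicle | Food
--------------------------------------
  1   | green | soccer | van | pasta
  2   | yellow | swimming | coupe | pizza
  3   | red | golf | truck | tacos
  4   | blue | tennis | sedan | sushi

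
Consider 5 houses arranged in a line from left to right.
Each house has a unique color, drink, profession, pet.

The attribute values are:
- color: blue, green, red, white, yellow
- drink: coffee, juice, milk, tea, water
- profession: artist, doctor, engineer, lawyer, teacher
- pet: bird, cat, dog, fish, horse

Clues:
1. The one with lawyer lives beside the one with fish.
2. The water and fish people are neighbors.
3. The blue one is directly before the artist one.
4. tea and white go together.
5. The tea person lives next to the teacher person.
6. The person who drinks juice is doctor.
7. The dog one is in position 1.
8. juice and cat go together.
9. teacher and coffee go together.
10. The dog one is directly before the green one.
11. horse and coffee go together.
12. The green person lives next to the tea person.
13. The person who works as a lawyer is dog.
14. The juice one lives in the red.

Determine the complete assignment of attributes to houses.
Solution:

House | Color | Drink | Profession | Pet
----------------------------------------
  1   | blue | water | lawyer | dog
  2   | green | milk | artist | fish
  3   | white | tea | engineer | bird
  4   | yellow | coffee | teacher | horse
  5   | red | juice | doctor | cat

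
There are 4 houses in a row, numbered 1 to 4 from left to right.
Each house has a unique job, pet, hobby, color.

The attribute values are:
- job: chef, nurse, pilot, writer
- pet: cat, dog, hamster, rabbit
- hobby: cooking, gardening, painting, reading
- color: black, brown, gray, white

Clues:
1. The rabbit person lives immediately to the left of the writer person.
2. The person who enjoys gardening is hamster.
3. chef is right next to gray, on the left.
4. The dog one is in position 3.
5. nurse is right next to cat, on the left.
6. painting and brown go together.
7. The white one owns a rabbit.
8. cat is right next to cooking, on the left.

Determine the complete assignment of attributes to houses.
Solution:

House | Job | Pet | Hobby | Color
---------------------------------
  1   | nurse | rabbit | reading | white
  2   | writer | cat | painting | brown
  3   | chef | dog | cooking | black
  4   | pilot | hamster | gardening | gray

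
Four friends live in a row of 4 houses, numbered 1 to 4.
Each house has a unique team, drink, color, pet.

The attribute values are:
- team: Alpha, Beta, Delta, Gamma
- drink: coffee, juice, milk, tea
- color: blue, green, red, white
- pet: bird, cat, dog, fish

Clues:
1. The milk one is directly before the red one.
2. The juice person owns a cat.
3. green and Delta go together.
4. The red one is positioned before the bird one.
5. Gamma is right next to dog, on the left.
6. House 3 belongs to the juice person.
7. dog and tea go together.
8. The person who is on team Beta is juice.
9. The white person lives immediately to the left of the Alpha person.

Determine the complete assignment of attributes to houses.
Solution:

House | Team | Drink | Color | Pet
----------------------------------
  1   | Gamma | milk | white | fish
  2   | Alpha | tea | red | dog
  3   | Beta | juice | blue | cat
  4   | Delta | coffee | green | bird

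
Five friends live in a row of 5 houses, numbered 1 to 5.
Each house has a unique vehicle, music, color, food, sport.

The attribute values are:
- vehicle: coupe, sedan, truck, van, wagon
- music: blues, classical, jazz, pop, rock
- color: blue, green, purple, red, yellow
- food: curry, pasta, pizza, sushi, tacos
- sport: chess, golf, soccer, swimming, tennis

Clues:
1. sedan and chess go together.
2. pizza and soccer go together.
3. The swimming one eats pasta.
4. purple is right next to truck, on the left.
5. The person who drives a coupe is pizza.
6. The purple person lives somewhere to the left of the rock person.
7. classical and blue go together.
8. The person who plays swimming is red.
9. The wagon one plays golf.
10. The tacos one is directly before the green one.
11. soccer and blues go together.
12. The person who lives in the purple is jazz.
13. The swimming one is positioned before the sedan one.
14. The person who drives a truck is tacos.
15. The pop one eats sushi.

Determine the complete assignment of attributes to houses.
Solution:

House | Vehicle | Music | Color | Food | Sport
----------------------------------------------
  1   | wagon | jazz | purple | curry | golf
  2   | truck | classical | blue | tacos | tennis
  3   | coupe | blues | green | pizza | soccer
  4   | van | rock | red | pasta | swimming
  5   | sedan | pop | yellow | sushi | chess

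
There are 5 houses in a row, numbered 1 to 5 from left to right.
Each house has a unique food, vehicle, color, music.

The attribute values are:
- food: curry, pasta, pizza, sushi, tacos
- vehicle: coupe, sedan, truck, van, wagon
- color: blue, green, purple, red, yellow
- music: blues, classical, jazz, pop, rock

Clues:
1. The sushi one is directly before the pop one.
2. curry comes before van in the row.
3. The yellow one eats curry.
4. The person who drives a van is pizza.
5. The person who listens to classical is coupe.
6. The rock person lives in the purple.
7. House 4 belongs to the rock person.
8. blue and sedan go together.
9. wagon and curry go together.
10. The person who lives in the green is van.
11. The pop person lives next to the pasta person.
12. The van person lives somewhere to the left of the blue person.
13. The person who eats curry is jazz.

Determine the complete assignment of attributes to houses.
Solution:

House | Food | Vehicle | Color | Music
--------------------------------------
  1   | curry | wagon | yellow | jazz
  2   | sushi | coupe | red | classical
  3   | pizza | van | green | pop
  4   | pasta | truck | purple | rock
  5   | tacos | sedan | blue | blues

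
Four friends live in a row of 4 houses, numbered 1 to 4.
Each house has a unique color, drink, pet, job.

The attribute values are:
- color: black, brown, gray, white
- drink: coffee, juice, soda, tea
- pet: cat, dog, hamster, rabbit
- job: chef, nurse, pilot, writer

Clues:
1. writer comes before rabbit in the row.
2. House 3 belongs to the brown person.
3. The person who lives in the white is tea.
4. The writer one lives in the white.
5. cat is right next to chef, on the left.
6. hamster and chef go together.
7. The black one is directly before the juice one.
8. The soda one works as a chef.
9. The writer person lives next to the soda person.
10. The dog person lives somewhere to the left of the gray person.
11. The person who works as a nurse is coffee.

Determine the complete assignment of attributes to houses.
Solution:

House | Color | Drink | Pet | Job
---------------------------------
  1   | white | tea | cat | writer
  2   | black | soda | hamster | chef
  3   | brown | juice | dog | pilot
  4   | gray | coffee | rabbit | nurse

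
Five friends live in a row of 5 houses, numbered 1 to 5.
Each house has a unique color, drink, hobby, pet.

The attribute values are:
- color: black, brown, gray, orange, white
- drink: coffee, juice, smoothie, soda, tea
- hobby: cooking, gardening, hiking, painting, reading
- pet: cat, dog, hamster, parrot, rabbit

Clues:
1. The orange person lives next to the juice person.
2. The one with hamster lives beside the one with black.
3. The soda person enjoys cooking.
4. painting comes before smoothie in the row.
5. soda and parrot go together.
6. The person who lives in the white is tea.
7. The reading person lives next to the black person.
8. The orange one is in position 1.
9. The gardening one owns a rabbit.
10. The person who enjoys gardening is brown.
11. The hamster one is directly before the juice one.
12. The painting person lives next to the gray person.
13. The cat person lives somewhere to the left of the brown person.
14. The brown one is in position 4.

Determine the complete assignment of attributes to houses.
Solution:

House | Color | Drink | Hobby | Pet
-----------------------------------
  1   | orange | coffee | reading | hamster
  2   | black | juice | painting | cat
  3   | gray | soda | cooking | parrot
  4   | brown | smoothie | gardening | rabbit
  5   | white | tea | hiking | dog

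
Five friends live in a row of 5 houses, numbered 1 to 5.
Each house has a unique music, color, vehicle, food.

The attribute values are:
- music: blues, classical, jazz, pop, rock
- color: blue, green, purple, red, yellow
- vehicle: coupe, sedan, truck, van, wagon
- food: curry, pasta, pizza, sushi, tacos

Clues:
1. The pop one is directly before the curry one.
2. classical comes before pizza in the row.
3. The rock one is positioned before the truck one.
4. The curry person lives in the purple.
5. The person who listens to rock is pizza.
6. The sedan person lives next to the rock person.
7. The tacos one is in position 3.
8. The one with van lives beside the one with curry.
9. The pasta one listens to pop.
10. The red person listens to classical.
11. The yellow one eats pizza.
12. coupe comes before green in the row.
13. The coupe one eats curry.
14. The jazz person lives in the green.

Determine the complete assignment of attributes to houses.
Solution:

House | Music | Color | Vehicle | Food
--------------------------------------
  1   | pop | blue | van | pasta
  2   | blues | purple | coupe | curry
  3   | classical | red | sedan | tacos
  4   | rock | yellow | wagon | pizza
  5   | jazz | green | truck | sushi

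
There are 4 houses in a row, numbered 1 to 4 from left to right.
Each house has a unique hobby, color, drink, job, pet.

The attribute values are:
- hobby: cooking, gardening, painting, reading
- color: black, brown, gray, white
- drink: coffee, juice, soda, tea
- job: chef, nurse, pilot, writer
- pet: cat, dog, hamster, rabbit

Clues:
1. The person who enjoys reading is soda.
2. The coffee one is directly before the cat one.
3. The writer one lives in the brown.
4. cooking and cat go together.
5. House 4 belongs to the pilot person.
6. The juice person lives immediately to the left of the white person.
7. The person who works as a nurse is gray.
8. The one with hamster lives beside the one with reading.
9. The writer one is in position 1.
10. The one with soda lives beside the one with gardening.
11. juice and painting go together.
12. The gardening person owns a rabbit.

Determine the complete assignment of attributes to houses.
Solution:

House | Hobby | Color | Drink | Job | Pet
-----------------------------------------
  1   | painting | brown | juice | writer | hamster
  2   | reading | white | soda | chef | dog
  3   | gardening | gray | coffee | nurse | rabbit
  4   | cooking | black | tea | pilot | cat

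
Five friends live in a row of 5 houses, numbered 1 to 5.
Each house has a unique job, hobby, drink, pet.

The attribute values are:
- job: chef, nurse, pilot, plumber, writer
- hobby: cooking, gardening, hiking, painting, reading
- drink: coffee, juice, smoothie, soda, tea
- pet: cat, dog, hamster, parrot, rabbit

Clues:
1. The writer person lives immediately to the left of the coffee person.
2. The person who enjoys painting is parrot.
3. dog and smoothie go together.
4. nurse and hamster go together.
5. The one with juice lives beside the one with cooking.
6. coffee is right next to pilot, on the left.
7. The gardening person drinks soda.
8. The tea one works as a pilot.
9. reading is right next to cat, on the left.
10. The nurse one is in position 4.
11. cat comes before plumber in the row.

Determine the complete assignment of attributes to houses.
Solution:

House | Job | Hobby | Drink | Pet
---------------------------------
  1   | writer | reading | juice | rabbit
  2   | chef | cooking | coffee | cat
  3   | pilot | painting | tea | parrot
  4   | nurse | gardening | soda | hamster
  5   | plumber | hiking | smoothie | dog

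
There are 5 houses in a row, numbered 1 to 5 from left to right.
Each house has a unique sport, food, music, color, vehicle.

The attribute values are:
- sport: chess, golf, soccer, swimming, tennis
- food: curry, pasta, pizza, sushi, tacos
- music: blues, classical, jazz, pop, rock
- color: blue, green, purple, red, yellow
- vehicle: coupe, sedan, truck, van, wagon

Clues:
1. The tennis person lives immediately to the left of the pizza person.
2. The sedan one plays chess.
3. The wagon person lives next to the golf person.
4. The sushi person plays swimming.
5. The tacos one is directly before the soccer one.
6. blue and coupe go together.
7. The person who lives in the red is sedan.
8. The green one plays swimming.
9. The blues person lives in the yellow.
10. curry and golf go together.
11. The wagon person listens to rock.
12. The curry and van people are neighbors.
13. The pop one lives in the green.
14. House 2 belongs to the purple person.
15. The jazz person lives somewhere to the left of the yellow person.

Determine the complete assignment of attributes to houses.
Solution:

House | Sport | Food | Music | Color | Vehicle
----------------------------------------------
  1   | tennis | tacos | jazz | blue | coupe
  2   | soccer | pizza | rock | purple | wagon
  3   | golf | curry | blues | yellow | truck
  4   | swimming | sushi | pop | green | van
  5   | chess | pasta | classical | red | sedan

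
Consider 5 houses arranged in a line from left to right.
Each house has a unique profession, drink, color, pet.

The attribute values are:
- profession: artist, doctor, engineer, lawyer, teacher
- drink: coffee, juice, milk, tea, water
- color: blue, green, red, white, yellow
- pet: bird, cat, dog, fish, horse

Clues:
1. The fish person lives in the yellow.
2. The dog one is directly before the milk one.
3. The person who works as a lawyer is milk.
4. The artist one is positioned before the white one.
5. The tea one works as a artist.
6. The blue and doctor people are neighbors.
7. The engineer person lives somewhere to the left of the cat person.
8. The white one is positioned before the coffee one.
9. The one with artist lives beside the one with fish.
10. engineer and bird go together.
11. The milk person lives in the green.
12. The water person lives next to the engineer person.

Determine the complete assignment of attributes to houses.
Solution:

House | Profession | Drink | Color | Pet
----------------------------------------
  1   | artist | tea | blue | horse
  2   | doctor | water | yellow | fish
  3   | engineer | juice | white | bird
  4   | teacher | coffee | red | dog
  5   | lawyer | milk | green | cat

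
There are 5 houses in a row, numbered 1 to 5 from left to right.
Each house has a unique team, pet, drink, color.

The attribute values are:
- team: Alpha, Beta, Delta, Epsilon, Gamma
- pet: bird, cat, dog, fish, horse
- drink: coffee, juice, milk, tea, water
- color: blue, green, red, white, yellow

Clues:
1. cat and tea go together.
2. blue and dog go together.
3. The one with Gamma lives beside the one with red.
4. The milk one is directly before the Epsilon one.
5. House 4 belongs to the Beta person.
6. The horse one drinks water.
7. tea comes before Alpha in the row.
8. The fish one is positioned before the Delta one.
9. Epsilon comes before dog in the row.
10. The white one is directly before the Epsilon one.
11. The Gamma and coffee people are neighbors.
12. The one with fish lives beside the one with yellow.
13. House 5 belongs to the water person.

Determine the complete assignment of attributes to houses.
Solution:

House | Team | Pet | Drink | Color
----------------------------------
  1   | Gamma | bird | milk | white
  2   | Epsilon | fish | coffee | red
  3   | Delta | cat | tea | yellow
  4   | Beta | dog | juice | blue
  5   | Alpha | horse | water | green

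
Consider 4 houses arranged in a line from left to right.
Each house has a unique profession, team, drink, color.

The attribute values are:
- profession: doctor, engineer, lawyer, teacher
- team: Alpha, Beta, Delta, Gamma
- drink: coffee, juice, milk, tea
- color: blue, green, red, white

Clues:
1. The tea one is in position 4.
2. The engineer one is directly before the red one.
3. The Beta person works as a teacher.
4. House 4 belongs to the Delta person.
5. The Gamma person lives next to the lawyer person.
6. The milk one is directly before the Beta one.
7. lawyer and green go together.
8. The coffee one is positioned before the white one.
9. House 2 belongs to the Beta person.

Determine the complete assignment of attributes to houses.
Solution:

House | Profession | Team | Drink | Color
-----------------------------------------
  1   | engineer | Alpha | milk | blue
  2   | teacher | Beta | coffee | red
  3   | doctor | Gamma | juice | white
  4   | lawyer | Delta | tea | green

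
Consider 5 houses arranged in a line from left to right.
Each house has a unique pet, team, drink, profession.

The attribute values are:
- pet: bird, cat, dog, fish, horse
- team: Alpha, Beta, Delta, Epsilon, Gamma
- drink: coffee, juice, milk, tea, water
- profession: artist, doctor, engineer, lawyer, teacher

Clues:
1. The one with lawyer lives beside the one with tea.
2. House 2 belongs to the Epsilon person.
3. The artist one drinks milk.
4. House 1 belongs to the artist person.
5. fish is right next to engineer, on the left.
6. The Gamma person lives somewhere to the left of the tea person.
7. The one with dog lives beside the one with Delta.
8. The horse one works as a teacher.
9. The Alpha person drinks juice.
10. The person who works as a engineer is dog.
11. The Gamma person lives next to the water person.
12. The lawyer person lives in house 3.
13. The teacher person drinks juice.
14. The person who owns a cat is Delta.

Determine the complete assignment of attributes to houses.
Solution:

House | Pet | Team | Drink | Profession
---------------------------------------
  1   | fish | Gamma | milk | artist
  2   | dog | Epsilon | water | engineer
  3   | cat | Delta | coffee | lawyer
  4   | bird | Beta | tea | doctor
  5   | horse | Alpha | juice | teacher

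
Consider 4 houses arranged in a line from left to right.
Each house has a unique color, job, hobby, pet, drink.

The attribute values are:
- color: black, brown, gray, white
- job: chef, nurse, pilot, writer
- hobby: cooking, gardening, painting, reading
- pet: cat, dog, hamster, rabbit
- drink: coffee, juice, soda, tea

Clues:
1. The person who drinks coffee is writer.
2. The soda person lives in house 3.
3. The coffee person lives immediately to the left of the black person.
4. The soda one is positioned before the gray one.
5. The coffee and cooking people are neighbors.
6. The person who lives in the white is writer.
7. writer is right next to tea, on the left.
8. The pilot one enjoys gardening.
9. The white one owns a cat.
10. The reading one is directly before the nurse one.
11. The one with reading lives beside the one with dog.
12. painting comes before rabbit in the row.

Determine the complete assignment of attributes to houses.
Solution:

House | Color | Job | Hobby | Pet | Drink
-----------------------------------------
  1   | white | writer | reading | cat | coffee
  2   | black | nurse | cooking | dog | tea
  3   | brown | chef | painting | hamster | soda
  4   | gray | pilot | gardening | rabbit | juice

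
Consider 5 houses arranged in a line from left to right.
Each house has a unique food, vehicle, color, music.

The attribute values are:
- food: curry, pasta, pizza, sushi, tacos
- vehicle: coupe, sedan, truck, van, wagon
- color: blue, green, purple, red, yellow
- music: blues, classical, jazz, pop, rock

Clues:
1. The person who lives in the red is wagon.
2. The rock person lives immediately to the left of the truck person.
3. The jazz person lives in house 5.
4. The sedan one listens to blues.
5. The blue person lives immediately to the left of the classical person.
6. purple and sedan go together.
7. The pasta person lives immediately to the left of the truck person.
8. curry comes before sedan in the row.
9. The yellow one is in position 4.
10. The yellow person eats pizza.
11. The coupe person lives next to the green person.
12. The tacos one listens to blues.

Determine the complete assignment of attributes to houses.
Solution:

House | Food | Vehicle | Color | Music
--------------------------------------
  1   | pasta | coupe | blue | rock
  2   | curry | truck | green | classical
  3   | tacos | sedan | purple | blues
  4   | pizza | van | yellow | pop
  5   | sushi | wagon | red | jazz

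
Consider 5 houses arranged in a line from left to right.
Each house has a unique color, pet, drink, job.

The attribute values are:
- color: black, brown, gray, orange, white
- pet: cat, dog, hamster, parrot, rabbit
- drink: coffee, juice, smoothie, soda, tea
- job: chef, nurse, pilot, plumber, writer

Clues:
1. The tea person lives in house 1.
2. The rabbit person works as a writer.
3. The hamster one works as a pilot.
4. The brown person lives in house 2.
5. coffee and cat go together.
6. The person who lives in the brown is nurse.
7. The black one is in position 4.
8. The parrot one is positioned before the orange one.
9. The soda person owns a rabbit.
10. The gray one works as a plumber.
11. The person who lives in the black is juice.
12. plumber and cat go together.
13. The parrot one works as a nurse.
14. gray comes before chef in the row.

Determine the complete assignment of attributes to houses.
Solution:

House | Color | Pet | Drink | Job
---------------------------------
  1   | white | hamster | tea | pilot
  2   | brown | parrot | smoothie | nurse
  3   | gray | cat | coffee | plumber
  4   | black | dog | juice | chef
  5   | orange | rabbit | soda | writer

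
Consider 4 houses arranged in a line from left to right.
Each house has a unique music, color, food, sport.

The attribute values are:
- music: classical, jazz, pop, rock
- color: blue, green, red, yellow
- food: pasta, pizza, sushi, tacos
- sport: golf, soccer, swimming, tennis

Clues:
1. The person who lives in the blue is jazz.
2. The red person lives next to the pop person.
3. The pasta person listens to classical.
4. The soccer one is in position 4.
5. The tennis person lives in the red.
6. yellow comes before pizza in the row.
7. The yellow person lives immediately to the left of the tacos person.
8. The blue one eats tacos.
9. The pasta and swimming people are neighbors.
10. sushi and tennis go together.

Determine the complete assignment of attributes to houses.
Solution:

House | Music | Color | Food | Sport
------------------------------------
  1   | classical | yellow | pasta | golf
  2   | jazz | blue | tacos | swimming
  3   | rock | red | sushi | tennis
  4   | pop | green | pizza | soccer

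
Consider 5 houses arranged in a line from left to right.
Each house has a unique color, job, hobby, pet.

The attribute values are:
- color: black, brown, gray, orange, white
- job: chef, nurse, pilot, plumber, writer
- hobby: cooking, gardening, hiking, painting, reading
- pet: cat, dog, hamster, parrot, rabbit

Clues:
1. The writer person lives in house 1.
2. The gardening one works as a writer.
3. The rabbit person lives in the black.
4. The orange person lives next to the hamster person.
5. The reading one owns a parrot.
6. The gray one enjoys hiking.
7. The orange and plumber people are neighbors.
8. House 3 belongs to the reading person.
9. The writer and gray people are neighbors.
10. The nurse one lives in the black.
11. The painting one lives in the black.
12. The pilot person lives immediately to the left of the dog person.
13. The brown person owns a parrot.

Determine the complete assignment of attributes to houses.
Solution:

House | Color | Job | Hobby | Pet
---------------------------------
  1   | orange | writer | gardening | cat
  2   | gray | plumber | hiking | hamster
  3   | brown | pilot | reading | parrot
  4   | white | chef | cooking | dog
  5   | black | nurse | painting | rabbit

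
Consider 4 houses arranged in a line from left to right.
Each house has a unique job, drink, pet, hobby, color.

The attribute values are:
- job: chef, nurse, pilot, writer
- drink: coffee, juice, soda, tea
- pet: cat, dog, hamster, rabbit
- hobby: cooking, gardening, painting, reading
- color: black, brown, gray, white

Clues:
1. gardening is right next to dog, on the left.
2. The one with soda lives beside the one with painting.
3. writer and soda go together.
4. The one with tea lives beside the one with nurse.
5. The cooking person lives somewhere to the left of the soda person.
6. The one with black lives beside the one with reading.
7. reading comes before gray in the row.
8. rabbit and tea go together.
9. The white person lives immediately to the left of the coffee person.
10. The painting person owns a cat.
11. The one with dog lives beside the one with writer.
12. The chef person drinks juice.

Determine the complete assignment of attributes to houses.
Solution:

House | Job | Drink | Pet | Hobby | Color
-----------------------------------------
  1   | pilot | tea | rabbit | gardening | white
  2   | nurse | coffee | dog | cooking | black
  3   | writer | soda | hamster | reading | brown
  4   | chef | juice | cat | painting | gray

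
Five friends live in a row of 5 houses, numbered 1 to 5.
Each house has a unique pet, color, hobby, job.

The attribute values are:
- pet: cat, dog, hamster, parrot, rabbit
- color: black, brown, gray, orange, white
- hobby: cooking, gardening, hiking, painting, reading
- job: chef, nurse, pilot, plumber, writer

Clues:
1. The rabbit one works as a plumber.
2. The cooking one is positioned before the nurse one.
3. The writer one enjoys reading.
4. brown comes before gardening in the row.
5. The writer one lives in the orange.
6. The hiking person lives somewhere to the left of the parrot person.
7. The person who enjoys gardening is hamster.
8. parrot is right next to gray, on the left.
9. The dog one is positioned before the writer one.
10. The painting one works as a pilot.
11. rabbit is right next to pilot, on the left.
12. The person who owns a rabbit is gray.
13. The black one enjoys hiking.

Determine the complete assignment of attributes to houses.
Solution:

House | Pet | Color | Hobby | Job
---------------------------------
  1   | dog | black | hiking | chef
  2   | parrot | orange | reading | writer
  3   | rabbit | gray | cooking | plumber
  4   | cat | brown | painting | pilot
  5   | hamster | white | gardening | nurse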